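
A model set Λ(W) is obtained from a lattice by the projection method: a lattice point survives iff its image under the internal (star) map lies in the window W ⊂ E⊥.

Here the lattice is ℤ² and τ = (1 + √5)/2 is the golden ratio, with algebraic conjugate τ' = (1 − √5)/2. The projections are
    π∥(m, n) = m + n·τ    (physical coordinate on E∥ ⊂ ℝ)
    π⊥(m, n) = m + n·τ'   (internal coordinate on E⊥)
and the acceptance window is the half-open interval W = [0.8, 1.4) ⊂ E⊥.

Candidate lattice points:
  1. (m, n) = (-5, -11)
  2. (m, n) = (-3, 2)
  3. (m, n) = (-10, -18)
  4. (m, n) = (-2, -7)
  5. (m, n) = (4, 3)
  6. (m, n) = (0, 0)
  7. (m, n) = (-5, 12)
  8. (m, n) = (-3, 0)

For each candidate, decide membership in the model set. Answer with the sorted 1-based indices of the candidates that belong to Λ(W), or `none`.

3

τ' = (1−√5)/2 ≈ -0.61803.
#1 (-5,-11): internal coord -5 + (-11)·τ' = +1.79837; +1.79837 ∉ [0.8, 1.4) → out
#2 (-3,2): internal coord -3 + (2)·τ' = -4.23607; -4.23607 ∉ [0.8, 1.4) → out
#3 (-10,-18): internal coord -10 + (-18)·τ' = +1.12461; +1.12461 ∈ [0.8, 1.4) → IN Λ
#4 (-2,-7): internal coord -2 + (-7)·τ' = +2.32624; +2.32624 ∉ [0.8, 1.4) → out
#5 (4,3): internal coord 4 + (3)·τ' = +2.14590; +2.14590 ∉ [0.8, 1.4) → out
#6 (0,0): internal coord 0 + (0)·τ' = +0.00000; +0.00000 ∉ [0.8, 1.4) → out
#7 (-5,12): internal coord -5 + (12)·τ' = -12.41641; -12.41641 ∉ [0.8, 1.4) → out
#8 (-3,0): internal coord -3 + (0)·τ' = -3.00000; -3.00000 ∉ [0.8, 1.4) → out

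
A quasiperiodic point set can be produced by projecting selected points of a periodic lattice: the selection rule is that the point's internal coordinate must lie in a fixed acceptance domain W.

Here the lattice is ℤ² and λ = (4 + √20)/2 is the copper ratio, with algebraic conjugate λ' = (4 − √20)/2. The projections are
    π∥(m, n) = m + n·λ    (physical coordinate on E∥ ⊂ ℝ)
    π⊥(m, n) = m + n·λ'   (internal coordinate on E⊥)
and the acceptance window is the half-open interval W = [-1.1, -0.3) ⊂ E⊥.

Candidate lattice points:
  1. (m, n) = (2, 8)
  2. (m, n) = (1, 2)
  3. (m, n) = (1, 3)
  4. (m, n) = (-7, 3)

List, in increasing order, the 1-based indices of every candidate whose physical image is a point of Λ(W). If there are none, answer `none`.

Numerically λ ≈ 4.236068 and λ' = −1/λ ≈ -0.236068.
#1 (2,8): internal coord 2 + (8)·λ' = +0.111456; +0.111456 ∉ [-1.1, -0.3) → out
#2 (1,2): internal coord 1 + (2)·λ' = +0.527864; +0.527864 ∉ [-1.1, -0.3) → out
#3 (1,3): internal coord 1 + (3)·λ' = +0.291796; +0.291796 ∉ [-1.1, -0.3) → out
#4 (-7,3): internal coord -7 + (3)·λ' = -7.708204; -7.708204 ∉ [-1.1, -0.3) → out

none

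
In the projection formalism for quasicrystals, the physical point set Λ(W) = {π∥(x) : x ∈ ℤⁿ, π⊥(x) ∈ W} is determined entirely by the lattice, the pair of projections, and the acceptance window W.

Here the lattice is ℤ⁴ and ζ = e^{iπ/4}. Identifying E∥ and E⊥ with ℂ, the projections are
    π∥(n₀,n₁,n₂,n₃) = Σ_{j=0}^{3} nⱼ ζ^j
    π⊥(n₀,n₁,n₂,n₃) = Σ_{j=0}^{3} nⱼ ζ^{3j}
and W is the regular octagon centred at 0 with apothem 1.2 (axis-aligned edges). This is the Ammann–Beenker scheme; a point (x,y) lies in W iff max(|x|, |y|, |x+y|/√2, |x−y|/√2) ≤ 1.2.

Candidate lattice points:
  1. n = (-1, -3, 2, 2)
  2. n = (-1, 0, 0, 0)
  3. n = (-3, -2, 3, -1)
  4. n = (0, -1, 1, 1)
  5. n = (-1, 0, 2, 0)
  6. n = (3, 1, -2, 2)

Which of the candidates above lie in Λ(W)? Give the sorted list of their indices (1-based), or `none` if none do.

2

With ζ = e^{iπ/4} the internal vectors are ζ^0,ζ^3,ζ^6,ζ^9.
#1 (-1, -3, 2, 2): internal (2.53553, -2.70711); octagon support 3.70711 vs apothem 1.2 → ∉ W
#2 (-1, 0, 0, 0): internal (-1.00000, 0.00000); octagon support 1.00000 vs apothem 1.2 → ∈ W
#3 (-3, -2, 3, -1): internal (-2.29289, -5.12132); octagon support 5.24264 vs apothem 1.2 → ∉ W
#4 (0, -1, 1, 1): internal (1.41421, -1.00000); octagon support 1.70711 vs apothem 1.2 → ∉ W
#5 (-1, 0, 2, 0): internal (-1.00000, -2.00000); octagon support 2.12132 vs apothem 1.2 → ∉ W
#6 (3, 1, -2, 2): internal (3.70711, 4.12132); octagon support 5.53553 vs apothem 1.2 → ∉ W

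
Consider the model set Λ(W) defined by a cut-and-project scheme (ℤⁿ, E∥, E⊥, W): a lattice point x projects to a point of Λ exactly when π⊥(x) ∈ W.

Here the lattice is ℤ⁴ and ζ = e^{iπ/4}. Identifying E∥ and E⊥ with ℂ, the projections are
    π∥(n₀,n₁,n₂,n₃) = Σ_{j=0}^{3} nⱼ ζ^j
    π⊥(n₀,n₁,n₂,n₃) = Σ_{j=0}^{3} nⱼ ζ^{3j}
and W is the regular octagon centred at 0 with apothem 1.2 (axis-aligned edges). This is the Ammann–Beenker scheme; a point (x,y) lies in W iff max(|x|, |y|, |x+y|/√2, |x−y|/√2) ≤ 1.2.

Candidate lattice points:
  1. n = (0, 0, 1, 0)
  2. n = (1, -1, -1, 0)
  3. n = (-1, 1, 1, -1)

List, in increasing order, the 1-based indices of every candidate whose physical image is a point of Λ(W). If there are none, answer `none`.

1

Internal map: ζ^{3j} for j=0..3 gives (1,0), (−√2/2,√2/2), (0,−1), (√2/2,√2/2).
#1 (0, 0, 1, 0): internal (0.00000, -1.00000); octagon support 1.00000 vs apothem 1.2 → ∈ W
#2 (1, -1, -1, 0): internal (1.70711, 0.29289); octagon support 1.70711 vs apothem 1.2 → ∉ W
#3 (-1, 1, 1, -1): internal (-2.41421, -1.00000); octagon support 2.41421 vs apothem 1.2 → ∉ W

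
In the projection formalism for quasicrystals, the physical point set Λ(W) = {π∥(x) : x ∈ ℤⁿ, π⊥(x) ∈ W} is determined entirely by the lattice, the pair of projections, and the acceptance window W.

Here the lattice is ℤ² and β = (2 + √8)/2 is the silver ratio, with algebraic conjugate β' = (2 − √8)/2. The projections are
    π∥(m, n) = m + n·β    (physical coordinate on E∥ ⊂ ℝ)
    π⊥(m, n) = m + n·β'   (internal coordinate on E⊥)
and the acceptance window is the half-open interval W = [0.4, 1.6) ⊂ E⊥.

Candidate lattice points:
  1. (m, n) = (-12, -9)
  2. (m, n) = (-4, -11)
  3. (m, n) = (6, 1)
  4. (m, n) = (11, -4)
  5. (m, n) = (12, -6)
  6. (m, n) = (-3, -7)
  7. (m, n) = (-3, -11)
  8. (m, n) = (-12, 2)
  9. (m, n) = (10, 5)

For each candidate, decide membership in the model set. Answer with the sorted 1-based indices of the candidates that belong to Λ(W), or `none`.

2, 7

Compute β' = (2−√8)/2 = -0.414214, so π⊥(m,n) = m -0.414214·n.
candidate 1: (m,n)=(-12,-9) → π∥ = -12-9·β ≈ -33.727922, π⊥ = -12-9·β' ≈ -8.272078 ∉ [0.4, 1.6) ⇒ out
candidate 2: (m,n)=(-4,-11) → π∥ = -4-11·β ≈ -30.556349, π⊥ = -4-11·β' ≈ 0.556349 ∈ [0.4, 1.6) ⇒ IN Λ
candidate 3: (m,n)=(6,1) → π∥ = 6+1·β ≈ 8.414214, π⊥ = 6+1·β' ≈ 5.585786 ∉ [0.4, 1.6) ⇒ out
candidate 4: (m,n)=(11,-4) → π∥ = 11-4·β ≈ 1.343146, π⊥ = 11-4·β' ≈ 12.656854 ∉ [0.4, 1.6) ⇒ out
candidate 5: (m,n)=(12,-6) → π∥ = 12-6·β ≈ -2.485281, π⊥ = 12-6·β' ≈ 14.485281 ∉ [0.4, 1.6) ⇒ out
candidate 6: (m,n)=(-3,-7) → π∥ = -3-7·β ≈ -19.899495, π⊥ = -3-7·β' ≈ -0.100505 ∉ [0.4, 1.6) ⇒ out
candidate 7: (m,n)=(-3,-11) → π∥ = -3-11·β ≈ -29.556349, π⊥ = -3-11·β' ≈ 1.556349 ∈ [0.4, 1.6) ⇒ IN Λ
candidate 8: (m,n)=(-12,2) → π∥ = -12+2·β ≈ -7.171573, π⊥ = -12+2·β' ≈ -12.828427 ∉ [0.4, 1.6) ⇒ out
candidate 9: (m,n)=(10,5) → π∥ = 10+5·β ≈ 22.071068, π⊥ = 10+5·β' ≈ 7.928932 ∉ [0.4, 1.6) ⇒ out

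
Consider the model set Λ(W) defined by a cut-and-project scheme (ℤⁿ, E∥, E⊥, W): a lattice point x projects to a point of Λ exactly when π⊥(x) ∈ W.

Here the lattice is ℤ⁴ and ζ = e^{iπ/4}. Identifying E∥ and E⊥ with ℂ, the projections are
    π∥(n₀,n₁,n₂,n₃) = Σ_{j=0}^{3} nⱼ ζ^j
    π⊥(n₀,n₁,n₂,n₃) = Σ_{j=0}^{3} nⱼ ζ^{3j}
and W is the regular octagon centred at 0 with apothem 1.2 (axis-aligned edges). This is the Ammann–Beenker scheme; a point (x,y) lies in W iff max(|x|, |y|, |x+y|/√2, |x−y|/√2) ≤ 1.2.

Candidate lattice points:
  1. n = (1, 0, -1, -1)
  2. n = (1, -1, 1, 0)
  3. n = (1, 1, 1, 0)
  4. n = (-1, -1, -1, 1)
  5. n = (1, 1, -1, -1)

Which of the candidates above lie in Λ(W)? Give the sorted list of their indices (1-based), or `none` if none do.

1, 3, 4, 5

Internal map: ζ^{3j} for j=0..3 gives (1,0), (−√2/2,√2/2), (0,−1), (√2/2,√2/2).
candidate 1: n = (1, 0, -1, -1) → π⊥ ≈ (+0.2929, +0.2929); max(|x|,|y|,|x±y|/√2) = 0.4142 ≤ 1.2 ⇒ ∈ W
candidate 2: n = (1, -1, 1, 0) → π⊥ ≈ (+1.7071, -1.7071); max(|x|,|y|,|x±y|/√2) = 2.4142 > 1.2 ⇒ ∉ W
candidate 3: n = (1, 1, 1, 0) → π⊥ ≈ (+0.2929, -0.2929); max(|x|,|y|,|x±y|/√2) = 0.4142 ≤ 1.2 ⇒ ∈ W
candidate 4: n = (-1, -1, -1, 1) → π⊥ ≈ (+0.4142, +1.0000); max(|x|,|y|,|x±y|/√2) = 1.0000 ≤ 1.2 ⇒ ∈ W
candidate 5: n = (1, 1, -1, -1) → π⊥ ≈ (-0.4142, +1.0000); max(|x|,|y|,|x±y|/√2) = 1.0000 ≤ 1.2 ⇒ ∈ W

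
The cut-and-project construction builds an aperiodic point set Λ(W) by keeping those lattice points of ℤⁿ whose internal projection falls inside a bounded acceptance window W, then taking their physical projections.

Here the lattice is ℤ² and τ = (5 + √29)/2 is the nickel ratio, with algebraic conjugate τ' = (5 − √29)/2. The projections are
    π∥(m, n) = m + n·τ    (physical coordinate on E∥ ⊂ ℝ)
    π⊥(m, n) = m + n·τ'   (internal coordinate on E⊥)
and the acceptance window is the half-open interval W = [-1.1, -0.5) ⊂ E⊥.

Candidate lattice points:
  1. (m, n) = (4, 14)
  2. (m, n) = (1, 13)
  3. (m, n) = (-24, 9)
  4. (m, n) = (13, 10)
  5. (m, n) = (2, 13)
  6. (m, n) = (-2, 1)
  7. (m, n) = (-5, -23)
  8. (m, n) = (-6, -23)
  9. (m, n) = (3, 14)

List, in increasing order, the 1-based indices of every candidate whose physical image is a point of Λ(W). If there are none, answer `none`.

5, 7

Compute τ' = (5−√29)/2 = -0.19258, so π⊥(m,n) = m -0.19258·n.
#1 (4,14): internal coord 4 + (14)·τ' = +1.30385; +1.30385 ∉ [-1.1, -0.5) → out
#2 (1,13): internal coord 1 + (13)·τ' = -1.50357; -1.50357 ∉ [-1.1, -0.5) → out
#3 (-24,9): internal coord -24 + (9)·τ' = -25.73324; -25.73324 ∉ [-1.1, -0.5) → out
#4 (13,10): internal coord 13 + (10)·τ' = +11.07418; +11.07418 ∉ [-1.1, -0.5) → out
#5 (2,13): internal coord 2 + (13)·τ' = -0.50357; -0.50357 ∈ [-1.1, -0.5) → IN Λ
#6 (-2,1): internal coord -2 + (1)·τ' = -2.19258; -2.19258 ∉ [-1.1, -0.5) → out
#7 (-5,-23): internal coord -5 + (-23)·τ' = -0.57060; -0.57060 ∈ [-1.1, -0.5) → IN Λ
#8 (-6,-23): internal coord -6 + (-23)·τ' = -1.57060; -1.57060 ∉ [-1.1, -0.5) → out
#9 (3,14): internal coord 3 + (14)·τ' = +0.30385; +0.30385 ∉ [-1.1, -0.5) → out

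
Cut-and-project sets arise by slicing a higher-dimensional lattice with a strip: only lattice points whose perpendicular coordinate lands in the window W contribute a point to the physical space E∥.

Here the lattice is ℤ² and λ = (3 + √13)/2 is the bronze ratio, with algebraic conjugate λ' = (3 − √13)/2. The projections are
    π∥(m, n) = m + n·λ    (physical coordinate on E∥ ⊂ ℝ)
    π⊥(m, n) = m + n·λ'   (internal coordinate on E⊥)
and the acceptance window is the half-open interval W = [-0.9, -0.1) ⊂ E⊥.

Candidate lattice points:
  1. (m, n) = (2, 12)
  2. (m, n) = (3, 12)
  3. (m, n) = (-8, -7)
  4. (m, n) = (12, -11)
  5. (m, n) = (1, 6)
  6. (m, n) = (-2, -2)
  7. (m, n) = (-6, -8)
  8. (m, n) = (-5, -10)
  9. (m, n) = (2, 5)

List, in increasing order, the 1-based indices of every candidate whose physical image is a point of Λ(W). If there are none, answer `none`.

2, 5

Numerically λ ≈ 3.3028 and λ' = −1/λ ≈ -0.3028.
[1] lift (2,12): star map gives -1.6333; window check -0.9 ≤ -1.6333 < -0.1 is false → out
[2] lift (3,12): star map gives -0.6333; window check -0.9 ≤ -0.6333 < -0.1 is true → IN Λ
[3] lift (-8,-7): star map gives -5.8806; window check -0.9 ≤ -5.8806 < -0.1 is false → out
[4] lift (12,-11): star map gives 15.3305; window check -0.9 ≤ 15.3305 < -0.1 is false → out
[5] lift (1,6): star map gives -0.8167; window check -0.9 ≤ -0.8167 < -0.1 is true → IN Λ
[6] lift (-2,-2): star map gives -1.3944; window check -0.9 ≤ -1.3944 < -0.1 is false → out
[7] lift (-6,-8): star map gives -3.5778; window check -0.9 ≤ -3.5778 < -0.1 is false → out
[8] lift (-5,-10): star map gives -1.9722; window check -0.9 ≤ -1.9722 < -0.1 is false → out
[9] lift (2,5): star map gives 0.4861; window check -0.9 ≤ 0.4861 < -0.1 is false → out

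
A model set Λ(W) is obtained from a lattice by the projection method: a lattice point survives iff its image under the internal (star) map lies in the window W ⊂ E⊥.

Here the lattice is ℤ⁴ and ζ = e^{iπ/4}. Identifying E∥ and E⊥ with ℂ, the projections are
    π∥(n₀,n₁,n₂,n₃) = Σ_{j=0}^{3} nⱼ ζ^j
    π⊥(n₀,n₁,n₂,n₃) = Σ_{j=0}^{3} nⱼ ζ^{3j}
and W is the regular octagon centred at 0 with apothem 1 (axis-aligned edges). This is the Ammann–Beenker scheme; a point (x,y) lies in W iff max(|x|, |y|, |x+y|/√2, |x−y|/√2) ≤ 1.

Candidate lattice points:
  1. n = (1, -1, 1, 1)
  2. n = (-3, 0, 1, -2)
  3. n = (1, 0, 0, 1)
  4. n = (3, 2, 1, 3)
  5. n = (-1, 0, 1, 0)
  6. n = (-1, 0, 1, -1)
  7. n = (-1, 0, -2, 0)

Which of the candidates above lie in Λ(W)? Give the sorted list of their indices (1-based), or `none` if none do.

none

With ζ = e^{iπ/4} the internal vectors are ζ^0,ζ^3,ζ^6,ζ^9.
#1 (1, -1, 1, 1): internal (2.414214, -1.000000); octagon support 2.414214 vs apothem 1 → ∉ W
#2 (-3, 0, 1, -2): internal (-4.414214, -2.414214); octagon support 4.828427 vs apothem 1 → ∉ W
#3 (1, 0, 0, 1): internal (1.707107, 0.707107); octagon support 1.707107 vs apothem 1 → ∉ W
#4 (3, 2, 1, 3): internal (3.707107, 2.535534); octagon support 4.414214 vs apothem 1 → ∉ W
#5 (-1, 0, 1, 0): internal (-1.000000, -1.000000); octagon support 1.414214 vs apothem 1 → ∉ W
#6 (-1, 0, 1, -1): internal (-1.707107, -1.707107); octagon support 2.414214 vs apothem 1 → ∉ W
#7 (-1, 0, -2, 0): internal (-1.000000, 2.000000); octagon support 2.121320 vs apothem 1 → ∉ W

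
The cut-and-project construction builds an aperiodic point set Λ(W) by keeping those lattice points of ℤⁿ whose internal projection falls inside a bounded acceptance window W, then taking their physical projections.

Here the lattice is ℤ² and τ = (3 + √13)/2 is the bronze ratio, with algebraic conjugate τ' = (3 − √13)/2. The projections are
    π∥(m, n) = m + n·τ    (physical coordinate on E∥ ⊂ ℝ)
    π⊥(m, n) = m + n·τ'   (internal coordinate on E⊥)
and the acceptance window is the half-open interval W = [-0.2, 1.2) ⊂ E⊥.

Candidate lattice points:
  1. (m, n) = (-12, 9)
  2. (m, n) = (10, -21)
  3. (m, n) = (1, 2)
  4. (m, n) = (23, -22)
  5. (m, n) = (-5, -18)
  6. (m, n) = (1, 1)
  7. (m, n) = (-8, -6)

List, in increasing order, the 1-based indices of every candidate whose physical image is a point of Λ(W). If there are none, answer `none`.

Numerically τ ≈ 3.302776 and τ' = −1/τ ≈ -0.302776.
candidate 1: (m,n)=(-12,9) → π∥ = -12+9·τ ≈ 17.724981, π⊥ = -12+9·τ' ≈ -14.724981 ∉ [-0.2, 1.2) ⇒ out
candidate 2: (m,n)=(10,-21) → π∥ = 10-21·τ ≈ -59.358288, π⊥ = 10-21·τ' ≈ 16.358288 ∉ [-0.2, 1.2) ⇒ out
candidate 3: (m,n)=(1,2) → π∥ = 1+2·τ ≈ 7.605551, π⊥ = 1+2·τ' ≈ 0.394449 ∈ [-0.2, 1.2) ⇒ IN Λ
candidate 4: (m,n)=(23,-22) → π∥ = 23-22·τ ≈ -49.661064, π⊥ = 23-22·τ' ≈ 29.661064 ∉ [-0.2, 1.2) ⇒ out
candidate 5: (m,n)=(-5,-18) → π∥ = -5-18·τ ≈ -64.449961, π⊥ = -5-18·τ' ≈ 0.449961 ∈ [-0.2, 1.2) ⇒ IN Λ
candidate 6: (m,n)=(1,1) → π∥ = 1+1·τ ≈ 4.302776, π⊥ = 1+1·τ' ≈ 0.697224 ∈ [-0.2, 1.2) ⇒ IN Λ
candidate 7: (m,n)=(-8,-6) → π∥ = -8-6·τ ≈ -27.816654, π⊥ = -8-6·τ' ≈ -6.183346 ∉ [-0.2, 1.2) ⇒ out

3, 5, 6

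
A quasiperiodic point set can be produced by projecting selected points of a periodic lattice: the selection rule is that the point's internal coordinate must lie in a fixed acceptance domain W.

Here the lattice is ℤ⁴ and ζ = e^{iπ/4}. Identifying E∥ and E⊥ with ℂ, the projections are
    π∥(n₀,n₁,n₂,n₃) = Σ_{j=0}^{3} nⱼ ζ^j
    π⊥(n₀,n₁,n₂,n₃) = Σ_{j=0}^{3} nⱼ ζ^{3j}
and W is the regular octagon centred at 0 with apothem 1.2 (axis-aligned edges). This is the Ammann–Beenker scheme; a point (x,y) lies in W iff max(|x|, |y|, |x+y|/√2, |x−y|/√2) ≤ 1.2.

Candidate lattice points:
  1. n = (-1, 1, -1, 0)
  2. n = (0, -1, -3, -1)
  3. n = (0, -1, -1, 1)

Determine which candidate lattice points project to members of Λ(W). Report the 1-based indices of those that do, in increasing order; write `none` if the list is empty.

Internal map: ζ^{3j} for j=0..3 gives (1,0), (−√2/2,√2/2), (0,−1), (√2/2,√2/2).
#1 (-1, 1, -1, 0): internal (-1.707107, 1.707107); octagon support 2.414214 vs apothem 1.2 → ∉ W
#2 (0, -1, -3, -1): internal (0.000000, 1.585786); octagon support 1.585786 vs apothem 1.2 → ∉ W
#3 (0, -1, -1, 1): internal (1.414214, 1.000000); octagon support 1.707107 vs apothem 1.2 → ∉ W

none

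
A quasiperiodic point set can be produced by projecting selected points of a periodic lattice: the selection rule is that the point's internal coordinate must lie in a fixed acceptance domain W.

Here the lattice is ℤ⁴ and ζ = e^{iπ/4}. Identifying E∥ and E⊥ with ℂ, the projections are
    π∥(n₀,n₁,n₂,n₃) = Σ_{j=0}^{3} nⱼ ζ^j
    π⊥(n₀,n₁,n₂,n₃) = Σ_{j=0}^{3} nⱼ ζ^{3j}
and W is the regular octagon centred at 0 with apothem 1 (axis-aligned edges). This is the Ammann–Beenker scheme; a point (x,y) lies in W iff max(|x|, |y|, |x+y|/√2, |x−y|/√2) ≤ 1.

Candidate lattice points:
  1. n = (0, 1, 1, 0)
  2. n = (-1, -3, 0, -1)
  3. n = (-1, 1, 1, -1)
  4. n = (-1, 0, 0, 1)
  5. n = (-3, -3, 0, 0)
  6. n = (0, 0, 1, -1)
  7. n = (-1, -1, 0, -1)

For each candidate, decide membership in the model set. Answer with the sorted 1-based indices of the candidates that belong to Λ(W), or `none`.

With ζ = e^{iπ/4} the internal vectors are ζ^0,ζ^3,ζ^6,ζ^9.
#1 (0, 1, 1, 0): internal (-0.70711, -0.29289); octagon support 0.70711 vs apothem 1 → ∈ W
#2 (-1, -3, 0, -1): internal (0.41421, -2.82843); octagon support 2.82843 vs apothem 1 → ∉ W
#3 (-1, 1, 1, -1): internal (-2.41421, -1.00000); octagon support 2.41421 vs apothem 1 → ∉ W
#4 (-1, 0, 0, 1): internal (-0.29289, 0.70711); octagon support 0.70711 vs apothem 1 → ∈ W
#5 (-3, -3, 0, 0): internal (-0.87868, -2.12132); octagon support 2.12132 vs apothem 1 → ∉ W
#6 (0, 0, 1, -1): internal (-0.70711, -1.70711); octagon support 1.70711 vs apothem 1 → ∉ W
#7 (-1, -1, 0, -1): internal (-1.00000, -1.41421); octagon support 1.70711 vs apothem 1 → ∉ W

1, 4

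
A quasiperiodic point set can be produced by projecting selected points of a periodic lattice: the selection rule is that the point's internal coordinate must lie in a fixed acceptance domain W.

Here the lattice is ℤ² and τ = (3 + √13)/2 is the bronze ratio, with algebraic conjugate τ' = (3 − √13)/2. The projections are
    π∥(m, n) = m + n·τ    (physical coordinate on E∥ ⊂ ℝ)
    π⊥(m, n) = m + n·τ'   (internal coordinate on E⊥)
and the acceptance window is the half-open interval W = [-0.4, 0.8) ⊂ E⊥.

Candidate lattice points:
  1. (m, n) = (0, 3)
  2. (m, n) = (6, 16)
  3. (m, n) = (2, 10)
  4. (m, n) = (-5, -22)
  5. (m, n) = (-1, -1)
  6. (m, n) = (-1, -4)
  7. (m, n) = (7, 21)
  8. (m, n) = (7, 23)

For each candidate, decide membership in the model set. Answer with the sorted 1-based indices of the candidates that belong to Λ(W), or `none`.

6, 7, 8

Compute τ' = (3−√13)/2 = -0.30278, so π⊥(m,n) = m -0.30278·n.
candidate 1: (m,n)=(0,3) → π∥ = 0+3·τ ≈ 9.90833, π⊥ = 0+3·τ' ≈ -0.90833 ∉ [-0.4, 0.8) ⇒ out
candidate 2: (m,n)=(6,16) → π∥ = 6+16·τ ≈ 58.84441, π⊥ = 6+16·τ' ≈ 1.15559 ∉ [-0.4, 0.8) ⇒ out
candidate 3: (m,n)=(2,10) → π∥ = 2+10·τ ≈ 35.02776, π⊥ = 2+10·τ' ≈ -1.02776 ∉ [-0.4, 0.8) ⇒ out
candidate 4: (m,n)=(-5,-22) → π∥ = -5-22·τ ≈ -77.66106, π⊥ = -5-22·τ' ≈ 1.66106 ∉ [-0.4, 0.8) ⇒ out
candidate 5: (m,n)=(-1,-1) → π∥ = -1-1·τ ≈ -4.30278, π⊥ = -1-1·τ' ≈ -0.69722 ∉ [-0.4, 0.8) ⇒ out
candidate 6: (m,n)=(-1,-4) → π∥ = -1-4·τ ≈ -14.21110, π⊥ = -1-4·τ' ≈ 0.21110 ∈ [-0.4, 0.8) ⇒ IN Λ
candidate 7: (m,n)=(7,21) → π∥ = 7+21·τ ≈ 76.35829, π⊥ = 7+21·τ' ≈ 0.64171 ∈ [-0.4, 0.8) ⇒ IN Λ
candidate 8: (m,n)=(7,23) → π∥ = 7+23·τ ≈ 82.96384, π⊥ = 7+23·τ' ≈ 0.03616 ∈ [-0.4, 0.8) ⇒ IN Λ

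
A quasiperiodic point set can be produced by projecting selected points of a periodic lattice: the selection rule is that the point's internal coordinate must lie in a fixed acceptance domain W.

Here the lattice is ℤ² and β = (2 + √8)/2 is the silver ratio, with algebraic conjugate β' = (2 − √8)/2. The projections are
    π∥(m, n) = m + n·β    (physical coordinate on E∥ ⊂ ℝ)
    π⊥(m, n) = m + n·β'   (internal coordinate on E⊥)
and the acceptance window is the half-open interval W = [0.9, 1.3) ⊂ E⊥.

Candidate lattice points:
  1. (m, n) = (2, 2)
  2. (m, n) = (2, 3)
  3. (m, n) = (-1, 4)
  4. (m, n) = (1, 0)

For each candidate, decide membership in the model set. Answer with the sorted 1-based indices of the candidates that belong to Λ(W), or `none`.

Numerically β ≈ 2.414214 and β' = −1/β ≈ -0.414214.
#1 (2,2): internal coord 2 + (2)·β' = +1.171573; +1.171573 ∈ [0.9, 1.3) → IN Λ
#2 (2,3): internal coord 2 + (3)·β' = +0.757359; +0.757359 ∉ [0.9, 1.3) → out
#3 (-1,4): internal coord -1 + (4)·β' = -2.656854; -2.656854 ∉ [0.9, 1.3) → out
#4 (1,0): internal coord 1 + (0)·β' = +1.000000; +1.000000 ∈ [0.9, 1.3) → IN Λ

1, 4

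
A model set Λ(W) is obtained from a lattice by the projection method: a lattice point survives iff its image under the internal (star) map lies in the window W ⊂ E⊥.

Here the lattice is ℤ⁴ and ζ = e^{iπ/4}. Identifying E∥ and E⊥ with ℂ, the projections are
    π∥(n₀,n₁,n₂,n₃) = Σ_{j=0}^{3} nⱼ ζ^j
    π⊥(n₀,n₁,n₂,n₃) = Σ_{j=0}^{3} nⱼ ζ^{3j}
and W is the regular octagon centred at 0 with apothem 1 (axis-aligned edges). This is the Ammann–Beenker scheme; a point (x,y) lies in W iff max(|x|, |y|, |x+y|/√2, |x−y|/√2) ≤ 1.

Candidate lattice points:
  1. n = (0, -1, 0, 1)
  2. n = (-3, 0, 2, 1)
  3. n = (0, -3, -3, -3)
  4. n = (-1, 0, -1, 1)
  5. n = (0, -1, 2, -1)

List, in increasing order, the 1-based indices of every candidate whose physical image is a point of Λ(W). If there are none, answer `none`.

Internal map: ζ^{3j} for j=0..3 gives (1,0), (−√2/2,√2/2), (0,−1), (√2/2,√2/2).
#1 (0, -1, 0, 1): internal (1.4142, 0.0000); octagon support 1.4142 vs apothem 1 → ∉ W
#2 (-3, 0, 2, 1): internal (-2.2929, -1.2929); octagon support 2.5355 vs apothem 1 → ∉ W
#3 (0, -3, -3, -3): internal (0.0000, -1.2426); octagon support 1.2426 vs apothem 1 → ∉ W
#4 (-1, 0, -1, 1): internal (-0.2929, 1.7071); octagon support 1.7071 vs apothem 1 → ∉ W
#5 (0, -1, 2, -1): internal (0.0000, -3.4142); octagon support 3.4142 vs apothem 1 → ∉ W

none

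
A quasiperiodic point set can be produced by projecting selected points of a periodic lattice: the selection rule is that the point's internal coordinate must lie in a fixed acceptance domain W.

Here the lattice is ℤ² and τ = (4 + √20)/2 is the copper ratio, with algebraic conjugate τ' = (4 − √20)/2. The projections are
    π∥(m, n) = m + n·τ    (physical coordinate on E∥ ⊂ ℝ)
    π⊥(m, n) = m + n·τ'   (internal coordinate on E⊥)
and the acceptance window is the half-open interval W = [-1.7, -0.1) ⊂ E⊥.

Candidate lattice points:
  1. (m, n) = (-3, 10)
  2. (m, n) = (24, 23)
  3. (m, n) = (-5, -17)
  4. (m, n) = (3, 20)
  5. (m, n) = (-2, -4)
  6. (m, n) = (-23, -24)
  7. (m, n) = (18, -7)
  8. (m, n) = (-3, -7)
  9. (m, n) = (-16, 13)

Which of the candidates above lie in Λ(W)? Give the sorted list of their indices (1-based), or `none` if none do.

3, 5, 8

τ' = (4−√20)/2 ≈ -0.236068.
candidate 1: (m,n)=(-3,10) → π∥ = -3+10·τ ≈ 39.360680, π⊥ = -3+10·τ' ≈ -5.360680 ∉ [-1.7, -0.1) ⇒ out
candidate 2: (m,n)=(24,23) → π∥ = 24+23·τ ≈ 121.429563, π⊥ = 24+23·τ' ≈ 18.570437 ∉ [-1.7, -0.1) ⇒ out
candidate 3: (m,n)=(-5,-17) → π∥ = -5-17·τ ≈ -77.013156, π⊥ = -5-17·τ' ≈ -0.986844 ∈ [-1.7, -0.1) ⇒ IN Λ
candidate 4: (m,n)=(3,20) → π∥ = 3+20·τ ≈ 87.721360, π⊥ = 3+20·τ' ≈ -1.721360 ∉ [-1.7, -0.1) ⇒ out
candidate 5: (m,n)=(-2,-4) → π∥ = -2-4·τ ≈ -18.944272, π⊥ = -2-4·τ' ≈ -1.055728 ∈ [-1.7, -0.1) ⇒ IN Λ
candidate 6: (m,n)=(-23,-24) → π∥ = -23-24·τ ≈ -124.665631, π⊥ = -23-24·τ' ≈ -17.334369 ∉ [-1.7, -0.1) ⇒ out
candidate 7: (m,n)=(18,-7) → π∥ = 18-7·τ ≈ -11.652476, π⊥ = 18-7·τ' ≈ 19.652476 ∉ [-1.7, -0.1) ⇒ out
candidate 8: (m,n)=(-3,-7) → π∥ = -3-7·τ ≈ -32.652476, π⊥ = -3-7·τ' ≈ -1.347524 ∈ [-1.7, -0.1) ⇒ IN Λ
candidate 9: (m,n)=(-16,13) → π∥ = -16+13·τ ≈ 39.068884, π⊥ = -16+13·τ' ≈ -19.068884 ∉ [-1.7, -0.1) ⇒ out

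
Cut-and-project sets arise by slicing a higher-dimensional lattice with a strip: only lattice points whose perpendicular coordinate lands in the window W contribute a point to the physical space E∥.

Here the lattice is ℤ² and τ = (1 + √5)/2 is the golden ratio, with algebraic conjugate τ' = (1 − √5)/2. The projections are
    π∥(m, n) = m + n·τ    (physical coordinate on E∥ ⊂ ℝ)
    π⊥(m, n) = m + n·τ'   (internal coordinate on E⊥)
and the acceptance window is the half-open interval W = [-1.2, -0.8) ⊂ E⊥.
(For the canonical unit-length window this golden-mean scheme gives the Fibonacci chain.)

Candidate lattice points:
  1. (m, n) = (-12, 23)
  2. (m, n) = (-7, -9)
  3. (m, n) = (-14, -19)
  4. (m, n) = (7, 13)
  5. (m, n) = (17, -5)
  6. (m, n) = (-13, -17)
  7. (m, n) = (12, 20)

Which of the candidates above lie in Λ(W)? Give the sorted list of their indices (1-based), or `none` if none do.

4

Compute τ' = (1−√5)/2 = -0.6180, so π⊥(m,n) = m -0.6180·n.
#1 (-12,23): internal coord -12 + (23)·τ' = -26.2148; -26.2148 ∉ [-1.2, -0.8) → out
#2 (-7,-9): internal coord -7 + (-9)·τ' = -1.4377; -1.4377 ∉ [-1.2, -0.8) → out
#3 (-14,-19): internal coord -14 + (-19)·τ' = -2.2574; -2.2574 ∉ [-1.2, -0.8) → out
#4 (7,13): internal coord 7 + (13)·τ' = -1.0344; -1.0344 ∈ [-1.2, -0.8) → IN Λ
#5 (17,-5): internal coord 17 + (-5)·τ' = +20.0902; +20.0902 ∉ [-1.2, -0.8) → out
#6 (-13,-17): internal coord -13 + (-17)·τ' = -2.4934; -2.4934 ∉ [-1.2, -0.8) → out
#7 (12,20): internal coord 12 + (20)·τ' = -0.3607; -0.3607 ∉ [-1.2, -0.8) → out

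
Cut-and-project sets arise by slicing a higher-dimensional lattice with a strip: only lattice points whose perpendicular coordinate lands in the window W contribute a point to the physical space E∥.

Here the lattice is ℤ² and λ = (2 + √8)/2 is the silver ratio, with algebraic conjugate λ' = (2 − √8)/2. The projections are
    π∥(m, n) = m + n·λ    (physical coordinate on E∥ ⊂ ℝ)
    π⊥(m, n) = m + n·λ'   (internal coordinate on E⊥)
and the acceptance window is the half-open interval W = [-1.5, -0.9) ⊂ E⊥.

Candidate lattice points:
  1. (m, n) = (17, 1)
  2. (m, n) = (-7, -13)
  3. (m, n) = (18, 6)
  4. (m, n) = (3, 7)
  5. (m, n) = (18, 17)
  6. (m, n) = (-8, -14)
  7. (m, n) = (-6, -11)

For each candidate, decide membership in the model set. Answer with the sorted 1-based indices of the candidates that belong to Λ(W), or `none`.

λ' = (2−√8)/2 ≈ -0.41421.
candidate 1: (m,n)=(17,1) → π∥ = 17+1·λ ≈ 19.41421, π⊥ = 17+1·λ' ≈ 16.58579 ∉ [-1.5, -0.9) ⇒ out
candidate 2: (m,n)=(-7,-13) → π∥ = -7-13·λ ≈ -38.38478, π⊥ = -7-13·λ' ≈ -1.61522 ∉ [-1.5, -0.9) ⇒ out
candidate 3: (m,n)=(18,6) → π∥ = 18+6·λ ≈ 32.48528, π⊥ = 18+6·λ' ≈ 15.51472 ∉ [-1.5, -0.9) ⇒ out
candidate 4: (m,n)=(3,7) → π∥ = 3+7·λ ≈ 19.89949, π⊥ = 3+7·λ' ≈ 0.10051 ∉ [-1.5, -0.9) ⇒ out
candidate 5: (m,n)=(18,17) → π∥ = 18+17·λ ≈ 59.04163, π⊥ = 18+17·λ' ≈ 10.95837 ∉ [-1.5, -0.9) ⇒ out
candidate 6: (m,n)=(-8,-14) → π∥ = -8-14·λ ≈ -41.79899, π⊥ = -8-14·λ' ≈ -2.20101 ∉ [-1.5, -0.9) ⇒ out
candidate 7: (m,n)=(-6,-11) → π∥ = -6-11·λ ≈ -32.55635, π⊥ = -6-11·λ' ≈ -1.44365 ∈ [-1.5, -0.9) ⇒ IN Λ

7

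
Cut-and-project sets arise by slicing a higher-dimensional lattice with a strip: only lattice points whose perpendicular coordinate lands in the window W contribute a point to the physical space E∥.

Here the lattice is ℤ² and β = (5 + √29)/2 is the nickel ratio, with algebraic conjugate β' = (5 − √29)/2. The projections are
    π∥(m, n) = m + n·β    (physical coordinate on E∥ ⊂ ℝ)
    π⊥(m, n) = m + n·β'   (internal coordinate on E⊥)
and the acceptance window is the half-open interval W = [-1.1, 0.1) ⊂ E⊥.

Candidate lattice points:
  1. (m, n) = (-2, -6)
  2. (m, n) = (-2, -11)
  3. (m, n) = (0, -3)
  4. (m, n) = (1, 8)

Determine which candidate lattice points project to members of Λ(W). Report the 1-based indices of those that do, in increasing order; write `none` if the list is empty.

Compute β' = (5−√29)/2 = -0.19258, so π⊥(m,n) = m -0.19258·n.
candidate 1: (m,n)=(-2,-6) → π∥ = -2-6·β ≈ -33.15549, π⊥ = -2-6·β' ≈ -0.84451 ∈ [-1.1, 0.1) ⇒ IN Λ
candidate 2: (m,n)=(-2,-11) → π∥ = -2-11·β ≈ -59.11841, π⊥ = -2-11·β' ≈ 0.11841 ∉ [-1.1, 0.1) ⇒ out
candidate 3: (m,n)=(0,-3) → π∥ = 0-3·β ≈ -15.57775, π⊥ = 0-3·β' ≈ 0.57775 ∉ [-1.1, 0.1) ⇒ out
candidate 4: (m,n)=(1,8) → π∥ = 1+8·β ≈ 42.54066, π⊥ = 1+8·β' ≈ -0.54066 ∈ [-1.1, 0.1) ⇒ IN Λ

1, 4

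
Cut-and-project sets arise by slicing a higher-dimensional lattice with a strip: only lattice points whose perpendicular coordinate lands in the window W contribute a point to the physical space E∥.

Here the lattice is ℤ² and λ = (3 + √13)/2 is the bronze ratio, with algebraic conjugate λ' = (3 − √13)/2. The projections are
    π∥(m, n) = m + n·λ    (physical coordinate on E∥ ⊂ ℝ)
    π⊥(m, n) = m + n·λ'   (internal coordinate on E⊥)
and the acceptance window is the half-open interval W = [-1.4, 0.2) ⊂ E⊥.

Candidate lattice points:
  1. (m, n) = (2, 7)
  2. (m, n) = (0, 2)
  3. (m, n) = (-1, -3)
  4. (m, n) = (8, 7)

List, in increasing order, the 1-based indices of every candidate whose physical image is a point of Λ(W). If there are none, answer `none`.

Numerically λ ≈ 3.30278 and λ' = −1/λ ≈ -0.30278.
[1] lift (2,7): star map gives -0.11943; window check -1.4 ≤ -0.11943 < 0.2 is true → IN Λ
[2] lift (0,2): star map gives -0.60555; window check -1.4 ≤ -0.60555 < 0.2 is true → IN Λ
[3] lift (-1,-3): star map gives -0.09167; window check -1.4 ≤ -0.09167 < 0.2 is true → IN Λ
[4] lift (8,7): star map gives 5.88057; window check -1.4 ≤ 5.88057 < 0.2 is false → out

1, 2, 3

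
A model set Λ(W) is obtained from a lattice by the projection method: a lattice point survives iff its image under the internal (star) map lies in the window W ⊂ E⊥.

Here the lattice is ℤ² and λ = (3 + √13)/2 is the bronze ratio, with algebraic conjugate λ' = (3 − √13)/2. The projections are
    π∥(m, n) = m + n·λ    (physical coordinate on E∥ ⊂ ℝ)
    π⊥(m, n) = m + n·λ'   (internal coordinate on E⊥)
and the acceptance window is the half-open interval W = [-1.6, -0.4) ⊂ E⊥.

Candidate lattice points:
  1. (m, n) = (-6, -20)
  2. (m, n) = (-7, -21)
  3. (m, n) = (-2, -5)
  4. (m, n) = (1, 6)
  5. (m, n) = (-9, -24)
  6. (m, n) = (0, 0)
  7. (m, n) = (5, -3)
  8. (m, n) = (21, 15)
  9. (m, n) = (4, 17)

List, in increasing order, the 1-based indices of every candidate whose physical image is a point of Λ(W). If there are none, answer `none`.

Numerically λ ≈ 3.302776 and λ' = −1/λ ≈ -0.302776.
candidate 1: (m,n)=(-6,-20) → π∥ = -6-20·λ ≈ -72.055513, π⊥ = -6-20·λ' ≈ 0.055513 ∉ [-1.6, -0.4) ⇒ out
candidate 2: (m,n)=(-7,-21) → π∥ = -7-21·λ ≈ -76.358288, π⊥ = -7-21·λ' ≈ -0.641712 ∈ [-1.6, -0.4) ⇒ IN Λ
candidate 3: (m,n)=(-2,-5) → π∥ = -2-5·λ ≈ -18.513878, π⊥ = -2-5·λ' ≈ -0.486122 ∈ [-1.6, -0.4) ⇒ IN Λ
candidate 4: (m,n)=(1,6) → π∥ = 1+6·λ ≈ 20.816654, π⊥ = 1+6·λ' ≈ -0.816654 ∈ [-1.6, -0.4) ⇒ IN Λ
candidate 5: (m,n)=(-9,-24) → π∥ = -9-24·λ ≈ -88.266615, π⊥ = -9-24·λ' ≈ -1.733385 ∉ [-1.6, -0.4) ⇒ out
candidate 6: (m,n)=(0,0) → π∥ = 0+0·λ ≈ 0.000000, π⊥ = 0+0·λ' ≈ 0.000000 ∉ [-1.6, -0.4) ⇒ out
candidate 7: (m,n)=(5,-3) → π∥ = 5-3·λ ≈ -4.908327, π⊥ = 5-3·λ' ≈ 5.908327 ∉ [-1.6, -0.4) ⇒ out
candidate 8: (m,n)=(21,15) → π∥ = 21+15·λ ≈ 70.541635, π⊥ = 21+15·λ' ≈ 16.458365 ∉ [-1.6, -0.4) ⇒ out
candidate 9: (m,n)=(4,17) → π∥ = 4+17·λ ≈ 60.147186, π⊥ = 4+17·λ' ≈ -1.147186 ∈ [-1.6, -0.4) ⇒ IN Λ

2, 3, 4, 9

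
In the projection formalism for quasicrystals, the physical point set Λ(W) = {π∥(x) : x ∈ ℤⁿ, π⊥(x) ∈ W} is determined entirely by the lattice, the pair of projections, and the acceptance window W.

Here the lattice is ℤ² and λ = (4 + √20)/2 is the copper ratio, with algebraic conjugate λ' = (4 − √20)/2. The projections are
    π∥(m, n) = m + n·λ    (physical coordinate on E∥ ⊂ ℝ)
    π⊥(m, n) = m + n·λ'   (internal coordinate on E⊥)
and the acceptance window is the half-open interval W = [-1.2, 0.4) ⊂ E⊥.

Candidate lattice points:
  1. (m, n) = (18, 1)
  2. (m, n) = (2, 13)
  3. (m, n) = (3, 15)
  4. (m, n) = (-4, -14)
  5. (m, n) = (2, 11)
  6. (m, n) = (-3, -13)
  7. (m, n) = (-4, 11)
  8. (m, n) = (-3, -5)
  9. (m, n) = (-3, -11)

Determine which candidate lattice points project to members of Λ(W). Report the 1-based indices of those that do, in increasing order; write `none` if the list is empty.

λ' = (4−√20)/2 ≈ -0.23607.
candidate 1: (m,n)=(18,1) → π∥ = 18+1·λ ≈ 22.23607, π⊥ = 18+1·λ' ≈ 17.76393 ∉ [-1.2, 0.4) ⇒ out
candidate 2: (m,n)=(2,13) → π∥ = 2+13·λ ≈ 57.06888, π⊥ = 2+13·λ' ≈ -1.06888 ∈ [-1.2, 0.4) ⇒ IN Λ
candidate 3: (m,n)=(3,15) → π∥ = 3+15·λ ≈ 66.54102, π⊥ = 3+15·λ' ≈ -0.54102 ∈ [-1.2, 0.4) ⇒ IN Λ
candidate 4: (m,n)=(-4,-14) → π∥ = -4-14·λ ≈ -63.30495, π⊥ = -4-14·λ' ≈ -0.69505 ∈ [-1.2, 0.4) ⇒ IN Λ
candidate 5: (m,n)=(2,11) → π∥ = 2+11·λ ≈ 48.59675, π⊥ = 2+11·λ' ≈ -0.59675 ∈ [-1.2, 0.4) ⇒ IN Λ
candidate 6: (m,n)=(-3,-13) → π∥ = -3-13·λ ≈ -58.06888, π⊥ = -3-13·λ' ≈ 0.06888 ∈ [-1.2, 0.4) ⇒ IN Λ
candidate 7: (m,n)=(-4,11) → π∥ = -4+11·λ ≈ 42.59675, π⊥ = -4+11·λ' ≈ -6.59675 ∉ [-1.2, 0.4) ⇒ out
candidate 8: (m,n)=(-3,-5) → π∥ = -3-5·λ ≈ -24.18034, π⊥ = -3-5·λ' ≈ -1.81966 ∉ [-1.2, 0.4) ⇒ out
candidate 9: (m,n)=(-3,-11) → π∥ = -3-11·λ ≈ -49.59675, π⊥ = -3-11·λ' ≈ -0.40325 ∈ [-1.2, 0.4) ⇒ IN Λ

2, 3, 4, 5, 6, 9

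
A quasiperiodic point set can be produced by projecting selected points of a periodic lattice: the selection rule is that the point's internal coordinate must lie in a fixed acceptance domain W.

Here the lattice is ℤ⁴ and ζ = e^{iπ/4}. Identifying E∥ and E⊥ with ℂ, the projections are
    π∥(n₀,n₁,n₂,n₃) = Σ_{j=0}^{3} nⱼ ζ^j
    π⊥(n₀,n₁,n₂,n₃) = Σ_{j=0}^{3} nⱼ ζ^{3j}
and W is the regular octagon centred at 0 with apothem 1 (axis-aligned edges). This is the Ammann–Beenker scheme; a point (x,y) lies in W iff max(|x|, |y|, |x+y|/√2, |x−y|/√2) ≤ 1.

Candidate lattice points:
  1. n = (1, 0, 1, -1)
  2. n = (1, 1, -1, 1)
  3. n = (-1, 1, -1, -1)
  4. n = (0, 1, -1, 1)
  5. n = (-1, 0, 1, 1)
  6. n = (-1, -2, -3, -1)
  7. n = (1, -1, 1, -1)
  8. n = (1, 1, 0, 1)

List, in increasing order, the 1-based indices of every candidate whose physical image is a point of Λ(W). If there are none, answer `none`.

π⊥(n) = n₀ + n₁ζ³ + n₂ζ⁶ + n₃ζ⁹ where ζ = e^{iπ/4}.
candidate 1: n = (1, 0, 1, -1) → π⊥ ≈ (+0.2929, -1.7071); max(|x|,|y|,|x±y|/√2) = 1.7071 > 1 ⇒ ∉ W
candidate 2: n = (1, 1, -1, 1) → π⊥ ≈ (+1.0000, +2.4142); max(|x|,|y|,|x±y|/√2) = 2.4142 > 1 ⇒ ∉ W
candidate 3: n = (-1, 1, -1, -1) → π⊥ ≈ (-2.4142, +1.0000); max(|x|,|y|,|x±y|/√2) = 2.4142 > 1 ⇒ ∉ W
candidate 4: n = (0, 1, -1, 1) → π⊥ ≈ (+0.0000, +2.4142); max(|x|,|y|,|x±y|/√2) = 2.4142 > 1 ⇒ ∉ W
candidate 5: n = (-1, 0, 1, 1) → π⊥ ≈ (-0.2929, -0.2929); max(|x|,|y|,|x±y|/√2) = 0.4142 ≤ 1 ⇒ ∈ W
candidate 6: n = (-1, -2, -3, -1) → π⊥ ≈ (-0.2929, +0.8787); max(|x|,|y|,|x±y|/√2) = 0.8787 ≤ 1 ⇒ ∈ W
candidate 7: n = (1, -1, 1, -1) → π⊥ ≈ (+1.0000, -2.4142); max(|x|,|y|,|x±y|/√2) = 2.4142 > 1 ⇒ ∉ W
candidate 8: n = (1, 1, 0, 1) → π⊥ ≈ (+1.0000, +1.4142); max(|x|,|y|,|x±y|/√2) = 1.7071 > 1 ⇒ ∉ W

5, 6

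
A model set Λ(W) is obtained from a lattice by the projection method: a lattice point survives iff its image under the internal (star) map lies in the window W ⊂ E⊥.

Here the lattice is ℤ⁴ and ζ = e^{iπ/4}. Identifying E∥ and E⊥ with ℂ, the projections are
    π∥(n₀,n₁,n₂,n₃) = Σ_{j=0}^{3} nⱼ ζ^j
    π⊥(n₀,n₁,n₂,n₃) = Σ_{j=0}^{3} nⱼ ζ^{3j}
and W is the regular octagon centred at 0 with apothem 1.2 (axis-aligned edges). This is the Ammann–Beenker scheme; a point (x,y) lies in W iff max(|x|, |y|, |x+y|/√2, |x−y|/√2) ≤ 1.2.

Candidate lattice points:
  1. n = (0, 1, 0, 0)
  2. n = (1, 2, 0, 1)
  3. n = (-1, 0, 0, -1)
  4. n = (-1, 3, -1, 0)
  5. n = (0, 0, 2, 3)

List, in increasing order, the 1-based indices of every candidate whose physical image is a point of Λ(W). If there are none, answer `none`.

Internal map: ζ^{3j} for j=0..3 gives (1,0), (−√2/2,√2/2), (0,−1), (√2/2,√2/2).
#1 (0, 1, 0, 0): internal (-0.70711, 0.70711); octagon support 1.00000 vs apothem 1.2 → ∈ W
#2 (1, 2, 0, 1): internal (0.29289, 2.12132); octagon support 2.12132 vs apothem 1.2 → ∉ W
#3 (-1, 0, 0, -1): internal (-1.70711, -0.70711); octagon support 1.70711 vs apothem 1.2 → ∉ W
#4 (-1, 3, -1, 0): internal (-3.12132, 3.12132); octagon support 4.41421 vs apothem 1.2 → ∉ W
#5 (0, 0, 2, 3): internal (2.12132, 0.12132); octagon support 2.12132 vs apothem 1.2 → ∉ W

1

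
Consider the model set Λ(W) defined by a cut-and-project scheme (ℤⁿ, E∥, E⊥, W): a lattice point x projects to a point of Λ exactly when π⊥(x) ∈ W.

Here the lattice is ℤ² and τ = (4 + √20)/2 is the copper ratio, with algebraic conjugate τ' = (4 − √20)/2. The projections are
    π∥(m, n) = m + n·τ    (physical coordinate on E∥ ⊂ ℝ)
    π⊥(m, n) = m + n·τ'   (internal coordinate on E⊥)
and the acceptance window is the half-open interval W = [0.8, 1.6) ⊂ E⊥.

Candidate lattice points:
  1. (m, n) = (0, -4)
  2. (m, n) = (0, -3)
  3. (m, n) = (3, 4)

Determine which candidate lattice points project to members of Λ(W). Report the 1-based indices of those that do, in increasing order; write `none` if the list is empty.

τ' = (4−√20)/2 ≈ -0.236068.
#1 (0,-4): internal coord 0 + (-4)·τ' = +0.944272; +0.944272 ∈ [0.8, 1.6) → IN Λ
#2 (0,-3): internal coord 0 + (-3)·τ' = +0.708204; +0.708204 ∉ [0.8, 1.6) → out
#3 (3,4): internal coord 3 + (4)·τ' = +2.055728; +2.055728 ∉ [0.8, 1.6) → out

1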